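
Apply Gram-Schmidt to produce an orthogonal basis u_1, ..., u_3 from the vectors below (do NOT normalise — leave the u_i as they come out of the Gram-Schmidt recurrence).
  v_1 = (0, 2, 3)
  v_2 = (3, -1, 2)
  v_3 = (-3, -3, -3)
Orthogonal basis:
  u_1 = (0, 2, 3)
  u_2 = (3, -21/13, 14/13)
  u_3 = (-105/83, -135/83, 90/83)

Apply the Gram-Schmidt recurrence
  u_1 = v_1
  u_i = v_i − Σ_{j<i} ((v_i · u_j) / (u_j · u_j)) · u_j.

Step by step this gives:
  u_1 = (0, 2, 3)
  u_2 = (3, -21/13, 14/13)
  u_3 = (-105/83, -135/83, 90/83)

Orthogonality check:
  u_2 · u_1 = 0 (should be 0)
  u_3 · u_1 = 0 (should be 0)
  u_3 · u_2 = 0 (should be 0)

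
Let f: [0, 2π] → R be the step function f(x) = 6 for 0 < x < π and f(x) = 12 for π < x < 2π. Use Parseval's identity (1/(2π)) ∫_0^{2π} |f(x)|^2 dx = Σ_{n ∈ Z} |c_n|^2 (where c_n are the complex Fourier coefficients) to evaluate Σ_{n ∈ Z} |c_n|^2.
Σ |c_n|^2 = 90

Parseval equates the L^2 energy of f (normalised by 1/(2π)) with the ℓ^2 sum of its Fourier coefficients: (1/(2π)) ∫_0^{2π} |f|^2 = Σ |c_n|^2.
Compute the left side: (1/(2π)) [∫_0^π 6^2 dx + ∫_π^{2π} 12^2 dx] = (1/(2π)) · (36π + 144π) = (36 + 144)/2 = 90.
So Σ_{n ∈ Z} |c_n|^2 = 90.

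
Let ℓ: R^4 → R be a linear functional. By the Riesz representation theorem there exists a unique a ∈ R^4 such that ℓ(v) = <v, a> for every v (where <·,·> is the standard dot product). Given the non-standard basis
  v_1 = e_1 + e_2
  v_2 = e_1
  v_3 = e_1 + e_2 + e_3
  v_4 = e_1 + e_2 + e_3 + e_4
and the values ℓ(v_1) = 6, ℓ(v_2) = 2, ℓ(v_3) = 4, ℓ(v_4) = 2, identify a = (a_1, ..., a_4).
a = (2, 4, -2, -2)

Write a = (a_1, ..., a_4) in the standard basis. For each basis vector v_i, ℓ(v_i) = <v_i, a> is a linear equation in the a_j's. Collect the n equations into a matrix system V a = ℓ, where row i of V is v_i (expressed in the standard basis). Since V is invertible (lower-triangular with 1s on the diagonal, up to permutation), solve by back-substitution:
  V =
[[1, 1, 0, 0],
 [1, 0, 0, 0],
 [1, 1, 1, 0],
 [1, 1, 1, 1]]
  V a = (6, 2, 4, 2)
Solving gives a = (2, 4, -2, -2).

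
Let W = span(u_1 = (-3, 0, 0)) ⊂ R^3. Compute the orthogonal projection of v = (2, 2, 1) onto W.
proj_W(v) = (2, 0, 0)

Set up U = [u_1 | ... | u_1] ∈ R^(3×1). The projector onto W = col(U) is P = U (U^T U)^(-1) U^T.
Compute U^T U =
  [9],
and U^T v = (-6).
Solve U^T U · c = U^T v for the coefficients: c = (-2/3). The projection is proj_W(v) = U c.
Check: (v - proj_W(v)) · u_1 = 0  (should be 0).
Result: proj_W(v) = (2, 0, 0).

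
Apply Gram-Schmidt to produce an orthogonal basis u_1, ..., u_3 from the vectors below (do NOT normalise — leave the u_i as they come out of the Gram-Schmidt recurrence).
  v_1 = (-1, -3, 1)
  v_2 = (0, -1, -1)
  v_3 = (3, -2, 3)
Orthogonal basis:
  u_1 = (-1, -3, 1)
  u_2 = (2/11, -5/11, -13/11)
  u_3 = (34/9, -17/18, 17/18)

Apply the Gram-Schmidt recurrence
  u_1 = v_1
  u_i = v_i − Σ_{j<i} ((v_i · u_j) / (u_j · u_j)) · u_j.

Step by step this gives:
  u_1 = (-1, -3, 1)
  u_2 = (2/11, -5/11, -13/11)
  u_3 = (34/9, -17/18, 17/18)

Orthogonality check:
  u_2 · u_1 = 0 (should be 0)
  u_3 · u_1 = 0 (should be 0)
  u_3 · u_2 = 0 (should be 0)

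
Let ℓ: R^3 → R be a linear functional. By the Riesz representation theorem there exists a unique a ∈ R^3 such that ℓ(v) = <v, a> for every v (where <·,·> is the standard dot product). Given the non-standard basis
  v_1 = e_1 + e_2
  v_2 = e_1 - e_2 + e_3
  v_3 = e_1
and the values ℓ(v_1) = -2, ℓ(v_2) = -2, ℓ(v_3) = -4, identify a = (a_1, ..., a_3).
a = (-4, 2, 4)

Write a = (a_1, ..., a_3) in the standard basis. For each basis vector v_i, ℓ(v_i) = <v_i, a> is a linear equation in the a_j's. Collect the n equations into a matrix system V a = ℓ, where row i of V is v_i (expressed in the standard basis). Since V is invertible (lower-triangular with 1s on the diagonal, up to permutation), solve by back-substitution:
  V =
[[1, 1, 0],
 [1, -1, 1],
 [1, 0, 0]]
  V a = (-2, -2, -4)
Solving gives a = (-4, 2, 4).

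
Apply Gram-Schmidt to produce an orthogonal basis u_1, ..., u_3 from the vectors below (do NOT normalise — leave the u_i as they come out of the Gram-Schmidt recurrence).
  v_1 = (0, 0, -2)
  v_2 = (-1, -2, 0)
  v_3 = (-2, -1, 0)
Orthogonal basis:
  u_1 = (0, 0, -2)
  u_2 = (-1, -2, 0)
  u_3 = (-6/5, 3/5, 0)

Apply the Gram-Schmidt recurrence
  u_1 = v_1
  u_i = v_i − Σ_{j<i} ((v_i · u_j) / (u_j · u_j)) · u_j.

Step by step this gives:
  u_1 = (0, 0, -2)
  u_2 = (-1, -2, 0)
  u_3 = (-6/5, 3/5, 0)

Orthogonality check:
  u_2 · u_1 = 0 (should be 0)
  u_3 · u_1 = 0 (should be 0)
  u_3 · u_2 = 0 (should be 0)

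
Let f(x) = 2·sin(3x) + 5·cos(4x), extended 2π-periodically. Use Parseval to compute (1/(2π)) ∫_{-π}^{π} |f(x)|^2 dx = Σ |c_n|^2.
Σ |c_n|^2 = 29/2

Expand |f|^2 and use orthogonality of {sin(nx), cos(mx)} on [-π, π]:
  ∫_{-π}^{π} sin(nx)^2 dx = π, ∫ cos(mx)^2 dx = π, and cross terms integrate to 0.
So ∫_{-π}^{π} f(x)^2 dx = 2^2 · π + 5^2 · π = (4 + 25)π.
Divide by 2π: (4 + 25)/2 = 29/2.
By Parseval, this equals Σ |c_n|^2.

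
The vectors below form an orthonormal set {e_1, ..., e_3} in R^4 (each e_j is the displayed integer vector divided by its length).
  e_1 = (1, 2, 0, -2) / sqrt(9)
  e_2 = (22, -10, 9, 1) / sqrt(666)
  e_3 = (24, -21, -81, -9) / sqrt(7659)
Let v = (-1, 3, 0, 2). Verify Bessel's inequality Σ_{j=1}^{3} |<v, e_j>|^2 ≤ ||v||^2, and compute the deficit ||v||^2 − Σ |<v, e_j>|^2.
Σ |<v, e_j>|^2 = 122/23; ||v||^2 = 14; deficit = 200/23

Write each e_j = u_j / sqrt(<u_j, u_j>) where u_j is the displayed integer vector. Then <v, e_j> = <v, u_j> / sqrt(<u_j, u_j>), so |<v, e_j>|^2 = <v, u_j>^2 / <u_j, u_j>.
Coefficients: <v, e_1> = 1/sqrt(9), <v, e_2> = -50/sqrt(666), <v, e_3> = -105/sqrt(7659).
Square and sum: Σ |<v, e_j>|^2 = 122/23.
Compute ||v||^2 = v·v = 14.
Deficit = 14 − 122/23 = 200/23 ≥ 0, confirming Bessel's inequality. (The deficit equals ||v − Σ <v,e_j> e_j||^2, the squared distance from v to span{e_j}.)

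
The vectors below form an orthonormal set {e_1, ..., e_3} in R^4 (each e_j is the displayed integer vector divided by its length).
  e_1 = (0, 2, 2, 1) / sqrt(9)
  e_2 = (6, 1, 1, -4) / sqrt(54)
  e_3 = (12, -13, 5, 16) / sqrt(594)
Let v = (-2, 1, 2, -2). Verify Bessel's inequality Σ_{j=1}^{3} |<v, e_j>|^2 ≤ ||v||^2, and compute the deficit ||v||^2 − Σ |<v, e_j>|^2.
Σ |<v, e_j>|^2 = 758/99; ||v||^2 = 13; deficit = 529/99

Write each e_j = u_j / sqrt(<u_j, u_j>) where u_j is the displayed integer vector. Then <v, e_j> = <v, u_j> / sqrt(<u_j, u_j>), so |<v, e_j>|^2 = <v, u_j>^2 / <u_j, u_j>.
Coefficients: <v, e_1> = 4/sqrt(9), <v, e_2> = -1/sqrt(54), <v, e_3> = -59/sqrt(594).
Square and sum: Σ |<v, e_j>|^2 = 758/99.
Compute ||v||^2 = v·v = 13.
Deficit = 13 − 758/99 = 529/99 ≥ 0, confirming Bessel's inequality. (The deficit equals ||v − Σ <v,e_j> e_j||^2, the squared distance from v to span{e_j}.)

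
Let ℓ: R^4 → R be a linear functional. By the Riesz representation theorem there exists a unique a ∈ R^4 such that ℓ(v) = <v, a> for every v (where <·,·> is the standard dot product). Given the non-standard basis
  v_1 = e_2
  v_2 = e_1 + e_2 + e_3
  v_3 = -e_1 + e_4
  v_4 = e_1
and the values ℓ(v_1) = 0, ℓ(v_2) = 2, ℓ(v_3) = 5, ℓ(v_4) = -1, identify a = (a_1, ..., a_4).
a = (-1, 0, 3, 4)

Write a = (a_1, ..., a_4) in the standard basis. For each basis vector v_i, ℓ(v_i) = <v_i, a> is a linear equation in the a_j's. Collect the n equations into a matrix system V a = ℓ, where row i of V is v_i (expressed in the standard basis). Since V is invertible (lower-triangular with 1s on the diagonal, up to permutation), solve by back-substitution:
  V =
[[0, 1, 0, 0],
 [1, 1, 1, 0],
 [-1, 0, 0, 1],
 [1, 0, 0, 0]]
  V a = (0, 2, 5, -1)
Solving gives a = (-1, 0, 3, 4).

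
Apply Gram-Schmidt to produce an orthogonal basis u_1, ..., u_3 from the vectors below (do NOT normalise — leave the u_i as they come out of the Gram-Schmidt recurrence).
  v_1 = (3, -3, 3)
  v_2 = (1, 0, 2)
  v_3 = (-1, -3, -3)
Orthogonal basis:
  u_1 = (3, -3, 3)
  u_2 = (0, 1, 1)
  u_3 = (-2/3, -1/3, 1/3)

Apply the Gram-Schmidt recurrence
  u_1 = v_1
  u_i = v_i − Σ_{j<i} ((v_i · u_j) / (u_j · u_j)) · u_j.

Step by step this gives:
  u_1 = (3, -3, 3)
  u_2 = (0, 1, 1)
  u_3 = (-2/3, -1/3, 1/3)

Orthogonality check:
  u_2 · u_1 = 0 (should be 0)
  u_3 · u_1 = 0 (should be 0)
  u_3 · u_2 = 0 (should be 0)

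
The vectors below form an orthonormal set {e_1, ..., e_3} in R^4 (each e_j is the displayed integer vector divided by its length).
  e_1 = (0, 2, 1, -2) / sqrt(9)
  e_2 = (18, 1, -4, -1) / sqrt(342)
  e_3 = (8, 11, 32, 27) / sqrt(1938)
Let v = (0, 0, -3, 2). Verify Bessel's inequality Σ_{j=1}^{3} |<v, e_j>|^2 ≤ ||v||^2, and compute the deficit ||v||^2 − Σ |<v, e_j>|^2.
Σ |<v, e_j>|^2 = 113/17; ||v||^2 = 13; deficit = 108/17

Write each e_j = u_j / sqrt(<u_j, u_j>) where u_j is the displayed integer vector. Then <v, e_j> = <v, u_j> / sqrt(<u_j, u_j>), so |<v, e_j>|^2 = <v, u_j>^2 / <u_j, u_j>.
Coefficients: <v, e_1> = -7/sqrt(9), <v, e_2> = 10/sqrt(342), <v, e_3> = -42/sqrt(1938).
Square and sum: Σ |<v, e_j>|^2 = 113/17.
Compute ||v||^2 = v·v = 13.
Deficit = 13 − 113/17 = 108/17 ≥ 0, confirming Bessel's inequality. (The deficit equals ||v − Σ <v,e_j> e_j||^2, the squared distance from v to span{e_j}.)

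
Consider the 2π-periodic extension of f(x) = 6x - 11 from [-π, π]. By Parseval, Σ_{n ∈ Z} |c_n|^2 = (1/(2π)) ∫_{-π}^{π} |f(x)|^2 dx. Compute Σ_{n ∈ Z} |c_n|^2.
Σ |c_n|^2 = 12π^2 + 121

Expand and integrate term by term over [-π, π]:
  ∫ (6x)^2 dx = 36·(2π^3/3); ∫ 2·6·(-11)·x dx = 0 (odd integrand); ∫ (-11)^2 dx = 121·2π.
So (1/(2π)) ∫_{-π}^{π} (6x - 11)^2 dx = 36π^2/3 + 121 = 12π^2 + 121.
Parseval ⇒ Σ |c_n|^2 = 12π^2 + 121.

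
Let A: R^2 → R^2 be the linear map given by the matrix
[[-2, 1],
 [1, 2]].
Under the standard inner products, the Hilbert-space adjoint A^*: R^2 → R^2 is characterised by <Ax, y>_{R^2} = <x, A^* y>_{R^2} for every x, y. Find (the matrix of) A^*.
A^* = A^T =
[[-2, 1],
 [1, 2]]

For real matrices with standard dot products, the defining identity <Ax, y> = <x, A^* y> gives (Ax)^T y = x^T (A^*) y, i.e. x^T A^T y = x^T (A^*) y. Since this holds for all x, y, we must have A^* = A^T. Therefore
A^* =
[[-2, 1],
 [1, 2]].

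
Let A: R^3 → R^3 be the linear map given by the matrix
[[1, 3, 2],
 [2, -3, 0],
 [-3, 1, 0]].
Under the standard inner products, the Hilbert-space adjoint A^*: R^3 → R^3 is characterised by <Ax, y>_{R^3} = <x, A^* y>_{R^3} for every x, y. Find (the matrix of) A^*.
A^* = A^T =
[[1, 2, -3],
 [3, -3, 1],
 [2, 0, 0]]

For real matrices with standard dot products, the defining identity <Ax, y> = <x, A^* y> gives (Ax)^T y = x^T (A^*) y, i.e. x^T A^T y = x^T (A^*) y. Since this holds for all x, y, we must have A^* = A^T. Therefore
A^* =
[[1, 2, -3],
 [3, -3, 1],
 [2, 0, 0]].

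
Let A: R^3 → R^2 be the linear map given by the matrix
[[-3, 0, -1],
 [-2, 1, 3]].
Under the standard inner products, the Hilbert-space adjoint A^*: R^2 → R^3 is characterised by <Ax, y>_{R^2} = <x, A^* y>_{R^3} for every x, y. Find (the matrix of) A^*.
A^* = A^T =
[[-3, -2],
 [0, 1],
 [-1, 3]]

For real matrices with standard dot products, the defining identity <Ax, y> = <x, A^* y> gives (Ax)^T y = x^T (A^*) y, i.e. x^T A^T y = x^T (A^*) y. Since this holds for all x, y, we must have A^* = A^T. Therefore
A^* =
[[-3, -2],
 [0, 1],
 [-1, 3]].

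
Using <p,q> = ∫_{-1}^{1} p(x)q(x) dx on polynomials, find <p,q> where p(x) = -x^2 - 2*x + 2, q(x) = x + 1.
<p,q> = 2

Expand the product: p(x)·q(x) = -x^3 - 3*x^2 + 2.
∫_{-1}^{1} of each monomial x^k gives [2/(k+1) if k even, 0 if k odd]. Integrating term-by-term (or equivalently evaluating the antiderivative F(x) = -x^4/4 - x^3 + 2*x at the endpoints):
  F(1) − F(−1) = 3/4 − (-5/4) = 2.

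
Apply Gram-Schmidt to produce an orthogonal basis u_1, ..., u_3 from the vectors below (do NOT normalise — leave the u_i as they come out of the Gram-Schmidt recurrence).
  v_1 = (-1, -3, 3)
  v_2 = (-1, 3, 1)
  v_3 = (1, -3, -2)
Orthogonal basis:
  u_1 = (-1, -3, 3)
  u_2 = (-24/19, 42/19, 34/19)
  u_3 = (-9/23, -3/46, -9/46)

Apply the Gram-Schmidt recurrence
  u_1 = v_1
  u_i = v_i − Σ_{j<i} ((v_i · u_j) / (u_j · u_j)) · u_j.

Step by step this gives:
  u_1 = (-1, -3, 3)
  u_2 = (-24/19, 42/19, 34/19)
  u_3 = (-9/23, -3/46, -9/46)

Orthogonality check:
  u_2 · u_1 = 0 (should be 0)
  u_3 · u_1 = 0 (should be 0)
  u_3 · u_2 = 0 (should be 0)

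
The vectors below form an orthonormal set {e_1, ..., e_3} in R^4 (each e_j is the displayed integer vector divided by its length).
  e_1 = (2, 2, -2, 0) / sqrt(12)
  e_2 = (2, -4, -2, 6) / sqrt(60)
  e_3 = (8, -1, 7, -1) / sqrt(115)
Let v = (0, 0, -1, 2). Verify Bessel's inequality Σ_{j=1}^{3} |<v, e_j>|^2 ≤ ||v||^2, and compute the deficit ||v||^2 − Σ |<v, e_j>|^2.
Σ |<v, e_j>|^2 = 99/23; ||v||^2 = 5; deficit = 16/23

Write each e_j = u_j / sqrt(<u_j, u_j>) where u_j is the displayed integer vector. Then <v, e_j> = <v, u_j> / sqrt(<u_j, u_j>), so |<v, e_j>|^2 = <v, u_j>^2 / <u_j, u_j>.
Coefficients: <v, e_1> = 2/sqrt(12), <v, e_2> = 14/sqrt(60), <v, e_3> = -9/sqrt(115).
Square and sum: Σ |<v, e_j>|^2 = 99/23.
Compute ||v||^2 = v·v = 5.
Deficit = 5 − 99/23 = 16/23 ≥ 0, confirming Bessel's inequality. (The deficit equals ||v − Σ <v,e_j> e_j||^2, the squared distance from v to span{e_j}.)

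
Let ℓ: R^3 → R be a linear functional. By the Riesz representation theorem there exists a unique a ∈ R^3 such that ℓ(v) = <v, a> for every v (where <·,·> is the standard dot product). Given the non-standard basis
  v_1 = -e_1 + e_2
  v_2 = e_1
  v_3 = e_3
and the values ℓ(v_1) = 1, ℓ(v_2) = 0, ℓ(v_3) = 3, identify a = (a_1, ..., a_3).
a = (0, 1, 3)

Write a = (a_1, ..., a_3) in the standard basis. For each basis vector v_i, ℓ(v_i) = <v_i, a> is a linear equation in the a_j's. Collect the n equations into a matrix system V a = ℓ, where row i of V is v_i (expressed in the standard basis). Since V is invertible (lower-triangular with 1s on the diagonal, up to permutation), solve by back-substitution:
  V =
[[-1, 1, 0],
 [1, 0, 0],
 [0, 0, 1]]
  V a = (1, 0, 3)
Solving gives a = (0, 1, 3).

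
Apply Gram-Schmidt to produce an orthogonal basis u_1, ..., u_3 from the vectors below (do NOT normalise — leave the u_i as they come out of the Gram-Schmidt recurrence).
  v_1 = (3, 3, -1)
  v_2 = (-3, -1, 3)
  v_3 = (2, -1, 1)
Orthogonal basis:
  u_1 = (3, 3, -1)
  u_2 = (-12/19, 26/19, 42/19)
  u_3 = (28/17, -21/17, 21/17)

Apply the Gram-Schmidt recurrence
  u_1 = v_1
  u_i = v_i − Σ_{j<i} ((v_i · u_j) / (u_j · u_j)) · u_j.

Step by step this gives:
  u_1 = (3, 3, -1)
  u_2 = (-12/19, 26/19, 42/19)
  u_3 = (28/17, -21/17, 21/17)

Orthogonality check:
  u_2 · u_1 = 0 (should be 0)
  u_3 · u_1 = 0 (should be 0)
  u_3 · u_2 = 0 (should be 0)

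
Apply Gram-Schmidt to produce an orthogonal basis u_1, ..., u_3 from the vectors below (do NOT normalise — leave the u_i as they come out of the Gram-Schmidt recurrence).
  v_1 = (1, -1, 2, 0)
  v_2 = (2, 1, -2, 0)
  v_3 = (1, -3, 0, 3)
Orthogonal basis:
  u_1 = (1, -1, 2, 0)
  u_2 = (5/2, 1/2, -1, 0)
  u_3 = (0, -12/5, -6/5, 3)

Apply the Gram-Schmidt recurrence
  u_1 = v_1
  u_i = v_i − Σ_{j<i} ((v_i · u_j) / (u_j · u_j)) · u_j.

Step by step this gives:
  u_1 = (1, -1, 2, 0)
  u_2 = (5/2, 1/2, -1, 0)
  u_3 = (0, -12/5, -6/5, 3)

Orthogonality check:
  u_2 · u_1 = 0 (should be 0)
  u_3 · u_1 = 0 (should be 0)
  u_3 · u_2 = 0 (should be 0)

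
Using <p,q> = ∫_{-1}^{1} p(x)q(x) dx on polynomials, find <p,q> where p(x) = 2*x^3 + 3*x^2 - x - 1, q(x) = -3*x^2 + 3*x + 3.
<p,q> = -6/5

Expand the product: p(x)·q(x) = -6*x^5 - 3*x^4 + 18*x^3 + 9*x^2 - 6*x - 3.
∫_{-1}^{1} of each monomial x^k gives [2/(k+1) if k even, 0 if k odd]. Integrating term-by-term (or equivalently evaluating the antiderivative F(x) = -x^6 - 3*x^5/5 + 9*x^4/2 + 3*x^3 - 3*x^2 - 3*x at the endpoints):
  F(1) − F(−1) = -1/10 − (11/10) = -6/5.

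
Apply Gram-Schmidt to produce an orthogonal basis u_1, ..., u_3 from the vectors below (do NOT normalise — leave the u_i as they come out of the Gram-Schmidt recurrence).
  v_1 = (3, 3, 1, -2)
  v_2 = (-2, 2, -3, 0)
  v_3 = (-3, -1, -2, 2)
Orthogonal basis:
  u_1 = (3, 3, 1, -2)
  u_2 = (-37/23, 55/23, -66/23, -6/23)
  u_3 = (17/191, 47/191, 20/191, 106/191)

Apply the Gram-Schmidt recurrence
  u_1 = v_1
  u_i = v_i − Σ_{j<i} ((v_i · u_j) / (u_j · u_j)) · u_j.

Step by step this gives:
  u_1 = (3, 3, 1, -2)
  u_2 = (-37/23, 55/23, -66/23, -6/23)
  u_3 = (17/191, 47/191, 20/191, 106/191)

Orthogonality check:
  u_2 · u_1 = 0 (should be 0)
  u_3 · u_1 = 0 (should be 0)
  u_3 · u_2 = 0 (should be 0)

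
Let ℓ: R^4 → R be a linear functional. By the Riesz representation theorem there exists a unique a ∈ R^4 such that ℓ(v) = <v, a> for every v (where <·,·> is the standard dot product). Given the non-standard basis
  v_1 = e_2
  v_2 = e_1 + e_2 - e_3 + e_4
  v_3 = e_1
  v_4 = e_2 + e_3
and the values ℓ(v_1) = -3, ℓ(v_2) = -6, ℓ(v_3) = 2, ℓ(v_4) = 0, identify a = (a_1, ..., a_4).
a = (2, -3, 3, -2)

Write a = (a_1, ..., a_4) in the standard basis. For each basis vector v_i, ℓ(v_i) = <v_i, a> is a linear equation in the a_j's. Collect the n equations into a matrix system V a = ℓ, where row i of V is v_i (expressed in the standard basis). Since V is invertible (lower-triangular with 1s on the diagonal, up to permutation), solve by back-substitution:
  V =
[[0, 1, 0, 0],
 [1, 1, -1, 1],
 [1, 0, 0, 0],
 [0, 1, 1, 0]]
  V a = (-3, -6, 2, 0)
Solving gives a = (2, -3, 3, -2).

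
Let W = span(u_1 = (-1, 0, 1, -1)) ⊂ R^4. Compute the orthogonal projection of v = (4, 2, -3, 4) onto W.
proj_W(v) = (11/3, 0, -11/3, 11/3)

Set up U = [u_1 | ... | u_1] ∈ R^(4×1). The projector onto W = col(U) is P = U (U^T U)^(-1) U^T.
Compute U^T U =
  [3],
and U^T v = (-11).
Solve U^T U · c = U^T v for the coefficients: c = (-11/3). The projection is proj_W(v) = U c.
Check: (v - proj_W(v)) · u_1 = 0  (should be 0).
Result: proj_W(v) = (11/3, 0, -11/3, 11/3).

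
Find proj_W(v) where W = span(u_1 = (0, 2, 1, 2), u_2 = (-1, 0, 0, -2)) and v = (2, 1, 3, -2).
proj_W(v) = (-22/29, 26/29, 13/29, -18/29)

Set up U = [u_1 | ... | u_2] ∈ R^(4×2). The projector onto W = col(U) is P = U (U^T U)^(-1) U^T.
Compute U^T U =
  [9, -4]
  [-4, 5],
and U^T v = (1, 2).
Solve U^T U · c = U^T v for the coefficients: c = (13/29, 22/29). The projection is proj_W(v) = U c.
Check: (v - proj_W(v)) · u_1 = 0  (should be 0).
Check: (v - proj_W(v)) · u_2 = 0  (should be 0).
Result: proj_W(v) = (-22/29, 26/29, 13/29, -18/29).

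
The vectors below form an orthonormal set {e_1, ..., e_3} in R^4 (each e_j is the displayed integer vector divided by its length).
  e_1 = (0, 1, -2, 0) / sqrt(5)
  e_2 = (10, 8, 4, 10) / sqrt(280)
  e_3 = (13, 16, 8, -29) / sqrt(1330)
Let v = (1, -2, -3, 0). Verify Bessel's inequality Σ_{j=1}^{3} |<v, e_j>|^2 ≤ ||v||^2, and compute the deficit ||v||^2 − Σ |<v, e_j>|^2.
Σ |<v, e_j>|^2 = 546/95; ||v||^2 = 14; deficit = 784/95

Write each e_j = u_j / sqrt(<u_j, u_j>) where u_j is the displayed integer vector. Then <v, e_j> = <v, u_j> / sqrt(<u_j, u_j>), so |<v, e_j>|^2 = <v, u_j>^2 / <u_j, u_j>.
Coefficients: <v, e_1> = 4/sqrt(5), <v, e_2> = -18/sqrt(280), <v, e_3> = -43/sqrt(1330).
Square and sum: Σ |<v, e_j>|^2 = 546/95.
Compute ||v||^2 = v·v = 14.
Deficit = 14 − 546/95 = 784/95 ≥ 0, confirming Bessel's inequality. (The deficit equals ||v − Σ <v,e_j> e_j||^2, the squared distance from v to span{e_j}.)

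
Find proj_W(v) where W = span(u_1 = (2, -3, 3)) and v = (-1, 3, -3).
proj_W(v) = (-20/11, 30/11, -30/11)

Set up U = [u_1 | ... | u_1] ∈ R^(3×1). The projector onto W = col(U) is P = U (U^T U)^(-1) U^T.
Compute U^T U =
  [22],
and U^T v = (-20).
Solve U^T U · c = U^T v for the coefficients: c = (-10/11). The projection is proj_W(v) = U c.
Check: (v - proj_W(v)) · u_1 = 0  (should be 0).
Result: proj_W(v) = (-20/11, 30/11, -30/11).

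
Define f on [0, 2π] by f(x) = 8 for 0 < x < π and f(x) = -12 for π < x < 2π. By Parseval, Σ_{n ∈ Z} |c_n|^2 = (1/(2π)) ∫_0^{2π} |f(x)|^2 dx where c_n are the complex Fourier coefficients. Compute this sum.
Σ |c_n|^2 = 104

Parseval equates the L^2 energy of f (normalised by 1/(2π)) with the ℓ^2 sum of its Fourier coefficients: (1/(2π)) ∫_0^{2π} |f|^2 = Σ |c_n|^2.
Compute the left side: (1/(2π)) [∫_0^π 8^2 dx + ∫_π^{2π} (-12)^2 dx] = (1/(2π)) · (64π + 144π) = (64 + 144)/2 = 104.
So Σ_{n ∈ Z} |c_n|^2 = 104.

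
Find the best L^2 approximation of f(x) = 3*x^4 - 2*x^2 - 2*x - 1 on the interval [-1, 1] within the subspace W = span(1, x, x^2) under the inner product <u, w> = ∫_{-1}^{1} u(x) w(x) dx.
g(x) = 4*x^2/7 - 2*x - 44/35

The best approximation g ∈ W is the orthogonal projection of f onto W. Writing g = a_0 + a_1 x + a_2 x^2, the coefficients solve the normal equations G · a = b where
  G_{ij} = <φ_i, φ_j> and b_i = <f, φ_i>, with φ_0 = 1, φ_1 = x, φ_2 = x^2.
G =
  [2, 0, 2/3]
  [0, 2/3, 0]
  [2/3, 0, 2/5],
b = (-32/15, -4/3, -64/105).
Solving gives a_0 = -44/35, a_1 = -2, a_2 = 4/7, so
  g(x) = 4*x^2/7 - 2*x - 44/35.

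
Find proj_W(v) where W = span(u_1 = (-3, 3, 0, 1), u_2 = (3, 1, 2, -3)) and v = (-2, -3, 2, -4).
proj_W(v) = (126/89, -56/89, 35/89, -77/89)

Set up U = [u_1 | ... | u_2] ∈ R^(4×2). The projector onto W = col(U) is P = U (U^T U)^(-1) U^T.
Compute U^T U =
  [19, -9]
  [-9, 23],
and U^T v = (-7, 7).
Solve U^T U · c = U^T v for the coefficients: c = (-49/178, 35/178). The projection is proj_W(v) = U c.
Check: (v - proj_W(v)) · u_1 = 0  (should be 0).
Check: (v - proj_W(v)) · u_2 = 0  (should be 0).
Result: proj_W(v) = (126/89, -56/89, 35/89, -77/89).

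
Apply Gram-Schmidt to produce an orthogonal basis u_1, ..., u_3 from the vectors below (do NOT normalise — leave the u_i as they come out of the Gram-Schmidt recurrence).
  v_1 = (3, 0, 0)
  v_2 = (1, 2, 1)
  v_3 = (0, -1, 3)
Orthogonal basis:
  u_1 = (3, 0, 0)
  u_2 = (0, 2, 1)
  u_3 = (0, -7/5, 14/5)

Apply the Gram-Schmidt recurrence
  u_1 = v_1
  u_i = v_i − Σ_{j<i} ((v_i · u_j) / (u_j · u_j)) · u_j.

Step by step this gives:
  u_1 = (3, 0, 0)
  u_2 = (0, 2, 1)
  u_3 = (0, -7/5, 14/5)

Orthogonality check:
  u_2 · u_1 = 0 (should be 0)
  u_3 · u_1 = 0 (should be 0)
  u_3 · u_2 = 0 (should be 0)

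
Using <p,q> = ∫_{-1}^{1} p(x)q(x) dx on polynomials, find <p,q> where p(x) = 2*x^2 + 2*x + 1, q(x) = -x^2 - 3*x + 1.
<p,q> = -32/15

Expand the product: p(x)·q(x) = -2*x^4 - 8*x^3 - 5*x^2 - x + 1.
∫_{-1}^{1} of each monomial x^k gives [2/(k+1) if k even, 0 if k odd]. Integrating term-by-term (or equivalently evaluating the antiderivative F(x) = -2*x^5/5 - 2*x^4 - 5*x^3/3 - x^2/2 + x at the endpoints):
  F(1) − F(−1) = -107/30 − (-43/30) = -32/15.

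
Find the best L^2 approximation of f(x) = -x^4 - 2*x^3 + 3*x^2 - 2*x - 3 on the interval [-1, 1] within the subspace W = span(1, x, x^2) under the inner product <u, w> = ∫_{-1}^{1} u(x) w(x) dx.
g(x) = 15*x^2/7 - 16*x/5 - 102/35

The best approximation g ∈ W is the orthogonal projection of f onto W. Writing g = a_0 + a_1 x + a_2 x^2, the coefficients solve the normal equations G · a = b where
  G_{ij} = <φ_i, φ_j> and b_i = <f, φ_i>, with φ_0 = 1, φ_1 = x, φ_2 = x^2.
G =
  [2, 0, 2/3]
  [0, 2/3, 0]
  [2/3, 0, 2/5],
b = (-22/5, -32/15, -38/35).
Solving gives a_0 = -102/35, a_1 = -16/5, a_2 = 15/7, so
  g(x) = 15*x^2/7 - 16*x/5 - 102/35.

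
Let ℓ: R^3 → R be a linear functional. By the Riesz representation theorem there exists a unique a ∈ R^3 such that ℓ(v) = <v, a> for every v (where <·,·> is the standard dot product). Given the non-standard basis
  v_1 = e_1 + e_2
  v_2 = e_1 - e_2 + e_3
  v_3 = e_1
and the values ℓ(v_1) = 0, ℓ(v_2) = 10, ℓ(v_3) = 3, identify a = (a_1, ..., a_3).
a = (3, -3, 4)

Write a = (a_1, ..., a_3) in the standard basis. For each basis vector v_i, ℓ(v_i) = <v_i, a> is a linear equation in the a_j's. Collect the n equations into a matrix system V a = ℓ, where row i of V is v_i (expressed in the standard basis). Since V is invertible (lower-triangular with 1s on the diagonal, up to permutation), solve by back-substitution:
  V =
[[1, 1, 0],
 [1, -1, 1],
 [1, 0, 0]]
  V a = (0, 10, 3)
Solving gives a = (3, -3, 4).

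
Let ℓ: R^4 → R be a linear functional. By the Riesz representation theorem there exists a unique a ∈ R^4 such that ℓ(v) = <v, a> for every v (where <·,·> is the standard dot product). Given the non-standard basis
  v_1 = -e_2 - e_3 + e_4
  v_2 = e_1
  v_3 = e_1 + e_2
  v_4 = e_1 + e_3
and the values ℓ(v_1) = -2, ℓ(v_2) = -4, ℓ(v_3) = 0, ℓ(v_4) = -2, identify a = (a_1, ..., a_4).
a = (-4, 4, 2, 4)

Write a = (a_1, ..., a_4) in the standard basis. For each basis vector v_i, ℓ(v_i) = <v_i, a> is a linear equation in the a_j's. Collect the n equations into a matrix system V a = ℓ, where row i of V is v_i (expressed in the standard basis). Since V is invertible (lower-triangular with 1s on the diagonal, up to permutation), solve by back-substitution:
  V =
[[0, -1, -1, 1],
 [1, 0, 0, 0],
 [1, 1, 0, 0],
 [1, 0, 1, 0]]
  V a = (-2, -4, 0, -2)
Solving gives a = (-4, 4, 2, 4).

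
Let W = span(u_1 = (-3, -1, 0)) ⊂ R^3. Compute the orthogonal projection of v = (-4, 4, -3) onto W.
proj_W(v) = (-12/5, -4/5, 0)

Set up U = [u_1 | ... | u_1] ∈ R^(3×1). The projector onto W = col(U) is P = U (U^T U)^(-1) U^T.
Compute U^T U =
  [10],
and U^T v = (8).
Solve U^T U · c = U^T v for the coefficients: c = (4/5). The projection is proj_W(v) = U c.
Check: (v - proj_W(v)) · u_1 = 0  (should be 0).
Result: proj_W(v) = (-12/5, -4/5, 0).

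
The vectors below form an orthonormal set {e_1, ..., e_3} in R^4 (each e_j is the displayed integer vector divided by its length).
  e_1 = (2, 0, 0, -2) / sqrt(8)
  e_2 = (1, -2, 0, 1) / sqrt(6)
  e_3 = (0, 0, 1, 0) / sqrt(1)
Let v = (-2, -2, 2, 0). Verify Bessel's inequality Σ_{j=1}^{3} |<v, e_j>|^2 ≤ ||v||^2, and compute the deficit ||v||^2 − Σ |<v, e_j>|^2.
Σ |<v, e_j>|^2 = 20/3; ||v||^2 = 12; deficit = 16/3

Write each e_j = u_j / sqrt(<u_j, u_j>) where u_j is the displayed integer vector. Then <v, e_j> = <v, u_j> / sqrt(<u_j, u_j>), so |<v, e_j>|^2 = <v, u_j>^2 / <u_j, u_j>.
Coefficients: <v, e_1> = -4/sqrt(8), <v, e_2> = 2/sqrt(6), <v, e_3> = 2/sqrt(1).
Square and sum: Σ |<v, e_j>|^2 = 20/3.
Compute ||v||^2 = v·v = 12.
Deficit = 12 − 20/3 = 16/3 ≥ 0, confirming Bessel's inequality. (The deficit equals ||v − Σ <v,e_j> e_j||^2, the squared distance from v to span{e_j}.)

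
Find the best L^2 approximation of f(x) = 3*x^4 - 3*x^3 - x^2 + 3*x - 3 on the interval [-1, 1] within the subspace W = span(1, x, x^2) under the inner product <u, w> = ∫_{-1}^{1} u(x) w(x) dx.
g(x) = 11*x^2/7 + 6*x/5 - 114/35

The best approximation g ∈ W is the orthogonal projection of f onto W. Writing g = a_0 + a_1 x + a_2 x^2, the coefficients solve the normal equations G · a = b where
  G_{ij} = <φ_i, φ_j> and b_i = <f, φ_i>, with φ_0 = 1, φ_1 = x, φ_2 = x^2.
G =
  [2, 0, 2/3]
  [0, 2/3, 0]
  [2/3, 0, 2/5],
b = (-82/15, 4/5, -54/35).
Solving gives a_0 = -114/35, a_1 = 6/5, a_2 = 11/7, so
  g(x) = 11*x^2/7 + 6*x/5 - 114/35.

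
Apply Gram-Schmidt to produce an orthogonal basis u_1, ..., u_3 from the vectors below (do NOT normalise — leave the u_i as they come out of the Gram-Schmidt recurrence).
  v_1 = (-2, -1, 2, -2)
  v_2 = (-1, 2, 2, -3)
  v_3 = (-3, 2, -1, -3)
Orthogonal basis:
  u_1 = (-2, -1, 2, -2)
  u_2 = (7/13, 36/13, 6/13, -19/13)
  u_3 = (-146/67, 34/67, -173/67, -44/67)

Apply the Gram-Schmidt recurrence
  u_1 = v_1
  u_i = v_i − Σ_{j<i} ((v_i · u_j) / (u_j · u_j)) · u_j.

Step by step this gives:
  u_1 = (-2, -1, 2, -2)
  u_2 = (7/13, 36/13, 6/13, -19/13)
  u_3 = (-146/67, 34/67, -173/67, -44/67)

Orthogonality check:
  u_2 · u_1 = 0 (should be 0)
  u_3 · u_1 = 0 (should be 0)
  u_3 · u_2 = 0 (should be 0)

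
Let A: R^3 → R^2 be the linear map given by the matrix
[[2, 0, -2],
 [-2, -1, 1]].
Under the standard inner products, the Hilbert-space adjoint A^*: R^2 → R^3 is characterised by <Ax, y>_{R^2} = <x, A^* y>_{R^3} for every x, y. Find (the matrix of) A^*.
A^* = A^T =
[[2, -2],
 [0, -1],
 [-2, 1]]

For real matrices with standard dot products, the defining identity <Ax, y> = <x, A^* y> gives (Ax)^T y = x^T (A^*) y, i.e. x^T A^T y = x^T (A^*) y. Since this holds for all x, y, we must have A^* = A^T. Therefore
A^* =
[[2, -2],
 [0, -1],
 [-2, 1]].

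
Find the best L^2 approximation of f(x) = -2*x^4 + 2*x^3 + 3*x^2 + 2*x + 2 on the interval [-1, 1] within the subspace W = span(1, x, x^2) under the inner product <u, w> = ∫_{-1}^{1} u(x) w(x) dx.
g(x) = 9*x^2/7 + 16*x/5 + 76/35

The best approximation g ∈ W is the orthogonal projection of f onto W. Writing g = a_0 + a_1 x + a_2 x^2, the coefficients solve the normal equations G · a = b where
  G_{ij} = <φ_i, φ_j> and b_i = <f, φ_i>, with φ_0 = 1, φ_1 = x, φ_2 = x^2.
G =
  [2, 0, 2/3]
  [0, 2/3, 0]
  [2/3, 0, 2/5],
b = (26/5, 32/15, 206/105).
Solving gives a_0 = 76/35, a_1 = 16/5, a_2 = 9/7, so
  g(x) = 9*x^2/7 + 16*x/5 + 76/35.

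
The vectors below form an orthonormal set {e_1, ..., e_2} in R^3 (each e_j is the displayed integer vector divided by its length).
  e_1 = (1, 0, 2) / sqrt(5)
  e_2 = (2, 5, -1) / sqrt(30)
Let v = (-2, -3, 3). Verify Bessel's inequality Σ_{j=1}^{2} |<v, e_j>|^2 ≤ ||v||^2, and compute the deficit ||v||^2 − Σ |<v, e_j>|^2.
Σ |<v, e_j>|^2 = 58/3; ||v||^2 = 22; deficit = 8/3

Write each e_j = u_j / sqrt(<u_j, u_j>) where u_j is the displayed integer vector. Then <v, e_j> = <v, u_j> / sqrt(<u_j, u_j>), so |<v, e_j>|^2 = <v, u_j>^2 / <u_j, u_j>.
Coefficients: <v, e_1> = 4/sqrt(5), <v, e_2> = -22/sqrt(30).
Square and sum: Σ |<v, e_j>|^2 = 58/3.
Compute ||v||^2 = v·v = 22.
Deficit = 22 − 58/3 = 8/3 ≥ 0, confirming Bessel's inequality. (The deficit equals ||v − Σ <v,e_j> e_j||^2, the squared distance from v to span{e_j}.)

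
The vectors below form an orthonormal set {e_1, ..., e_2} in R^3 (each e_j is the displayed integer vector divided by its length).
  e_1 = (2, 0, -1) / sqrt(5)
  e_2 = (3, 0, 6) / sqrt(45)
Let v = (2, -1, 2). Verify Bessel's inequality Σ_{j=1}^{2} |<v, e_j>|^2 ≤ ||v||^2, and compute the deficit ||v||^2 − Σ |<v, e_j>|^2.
Σ |<v, e_j>|^2 = 8; ||v||^2 = 9; deficit = 1

Write each e_j = u_j / sqrt(<u_j, u_j>) where u_j is the displayed integer vector. Then <v, e_j> = <v, u_j> / sqrt(<u_j, u_j>), so |<v, e_j>|^2 = <v, u_j>^2 / <u_j, u_j>.
Coefficients: <v, e_1> = 2/sqrt(5), <v, e_2> = 18/sqrt(45).
Square and sum: Σ |<v, e_j>|^2 = 8.
Compute ||v||^2 = v·v = 9.
Deficit = 9 − 8 = 1 ≥ 0, confirming Bessel's inequality. (The deficit equals ||v − Σ <v,e_j> e_j||^2, the squared distance from v to span{e_j}.)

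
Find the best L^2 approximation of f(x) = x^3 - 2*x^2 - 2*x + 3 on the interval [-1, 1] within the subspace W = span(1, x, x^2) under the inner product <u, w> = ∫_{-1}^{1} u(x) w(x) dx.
g(x) = -2*x^2 - 7*x/5 + 3

The best approximation g ∈ W is the orthogonal projection of f onto W. Writing g = a_0 + a_1 x + a_2 x^2, the coefficients solve the normal equations G · a = b where
  G_{ij} = <φ_i, φ_j> and b_i = <f, φ_i>, with φ_0 = 1, φ_1 = x, φ_2 = x^2.
G =
  [2, 0, 2/3]
  [0, 2/3, 0]
  [2/3, 0, 2/5],
b = (14/3, -14/15, 6/5).
Solving gives a_0 = 3, a_1 = -7/5, a_2 = -2, so
  g(x) = -2*x^2 - 7*x/5 + 3.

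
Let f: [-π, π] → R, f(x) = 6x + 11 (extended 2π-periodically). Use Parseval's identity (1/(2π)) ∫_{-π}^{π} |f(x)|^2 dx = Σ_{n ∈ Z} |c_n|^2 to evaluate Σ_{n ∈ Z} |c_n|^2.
Σ |c_n|^2 = 12π^2 + 121

Expand and integrate term by term over [-π, π]:
  ∫ (6x)^2 dx = 36·(2π^3/3); ∫ 2·6·(11)·x dx = 0 (odd integrand); ∫ 11^2 dx = 121·2π.
So (1/(2π)) ∫_{-π}^{π} (6x + 11)^2 dx = 36π^2/3 + 121 = 12π^2 + 121.
Parseval ⇒ Σ |c_n|^2 = 12π^2 + 121.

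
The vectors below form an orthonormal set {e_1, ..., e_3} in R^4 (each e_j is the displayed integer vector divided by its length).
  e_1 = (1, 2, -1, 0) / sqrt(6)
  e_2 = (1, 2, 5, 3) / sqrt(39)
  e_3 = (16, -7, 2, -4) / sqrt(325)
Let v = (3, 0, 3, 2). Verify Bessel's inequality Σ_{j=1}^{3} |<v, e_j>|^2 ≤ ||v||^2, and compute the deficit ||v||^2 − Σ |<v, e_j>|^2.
Σ |<v, e_j>|^2 = 532/25; ||v||^2 = 22; deficit = 18/25

Write each e_j = u_j / sqrt(<u_j, u_j>) where u_j is the displayed integer vector. Then <v, e_j> = <v, u_j> / sqrt(<u_j, u_j>), so |<v, e_j>|^2 = <v, u_j>^2 / <u_j, u_j>.
Coefficients: <v, e_1> = 0/sqrt(6), <v, e_2> = 24/sqrt(39), <v, e_3> = 46/sqrt(325).
Square and sum: Σ |<v, e_j>|^2 = 532/25.
Compute ||v||^2 = v·v = 22.
Deficit = 22 − 532/25 = 18/25 ≥ 0, confirming Bessel's inequality. (The deficit equals ||v − Σ <v,e_j> e_j||^2, the squared distance from v to span{e_j}.)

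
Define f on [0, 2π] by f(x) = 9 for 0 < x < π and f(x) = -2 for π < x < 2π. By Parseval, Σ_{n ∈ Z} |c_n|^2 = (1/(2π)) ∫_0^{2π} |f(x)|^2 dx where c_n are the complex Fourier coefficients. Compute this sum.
Σ |c_n|^2 = 85/2

Parseval equates the L^2 energy of f (normalised by 1/(2π)) with the ℓ^2 sum of its Fourier coefficients: (1/(2π)) ∫_0^{2π} |f|^2 = Σ |c_n|^2.
Compute the left side: (1/(2π)) [∫_0^π 9^2 dx + ∫_π^{2π} (-2)^2 dx] = (1/(2π)) · (81π + 4π) = (81 + 4)/2 = 85/2.
So Σ_{n ∈ Z} |c_n|^2 = 85/2.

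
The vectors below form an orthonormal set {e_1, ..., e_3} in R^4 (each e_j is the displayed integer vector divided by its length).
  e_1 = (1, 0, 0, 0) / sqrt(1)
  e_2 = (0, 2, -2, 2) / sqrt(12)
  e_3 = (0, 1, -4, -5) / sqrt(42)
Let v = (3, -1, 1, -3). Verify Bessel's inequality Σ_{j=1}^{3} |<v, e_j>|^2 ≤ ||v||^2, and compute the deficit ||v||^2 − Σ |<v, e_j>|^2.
Σ |<v, e_j>|^2 = 138/7; ||v||^2 = 20; deficit = 2/7

Write each e_j = u_j / sqrt(<u_j, u_j>) where u_j is the displayed integer vector. Then <v, e_j> = <v, u_j> / sqrt(<u_j, u_j>), so |<v, e_j>|^2 = <v, u_j>^2 / <u_j, u_j>.
Coefficients: <v, e_1> = 3/sqrt(1), <v, e_2> = -10/sqrt(12), <v, e_3> = 10/sqrt(42).
Square and sum: Σ |<v, e_j>|^2 = 138/7.
Compute ||v||^2 = v·v = 20.
Deficit = 20 − 138/7 = 2/7 ≥ 0, confirming Bessel's inequality. (The deficit equals ||v − Σ <v,e_j> e_j||^2, the squared distance from v to span{e_j}.)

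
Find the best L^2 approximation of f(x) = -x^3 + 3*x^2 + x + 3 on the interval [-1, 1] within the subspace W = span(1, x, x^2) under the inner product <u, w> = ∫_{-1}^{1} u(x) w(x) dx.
g(x) = 3*x^2 + 2*x/5 + 3

The best approximation g ∈ W is the orthogonal projection of f onto W. Writing g = a_0 + a_1 x + a_2 x^2, the coefficients solve the normal equations G · a = b where
  G_{ij} = <φ_i, φ_j> and b_i = <f, φ_i>, with φ_0 = 1, φ_1 = x, φ_2 = x^2.
G =
  [2, 0, 2/3]
  [0, 2/3, 0]
  [2/3, 0, 2/5],
b = (8, 4/15, 16/5).
Solving gives a_0 = 3, a_1 = 2/5, a_2 = 3, so
  g(x) = 3*x^2 + 2*x/5 + 3.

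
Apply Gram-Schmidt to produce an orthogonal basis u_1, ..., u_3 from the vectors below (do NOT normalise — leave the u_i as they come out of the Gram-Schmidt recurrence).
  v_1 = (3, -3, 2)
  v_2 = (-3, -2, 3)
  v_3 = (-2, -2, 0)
Orthogonal basis:
  u_1 = (3, -3, 2)
  u_2 = (-75/22, -35/22, 30/11)
  u_3 = (-8/19, -24/19, -24/19)

Apply the Gram-Schmidt recurrence
  u_1 = v_1
  u_i = v_i − Σ_{j<i} ((v_i · u_j) / (u_j · u_j)) · u_j.

Step by step this gives:
  u_1 = (3, -3, 2)
  u_2 = (-75/22, -35/22, 30/11)
  u_3 = (-8/19, -24/19, -24/19)

Orthogonality check:
  u_2 · u_1 = 0 (should be 0)
  u_3 · u_1 = 0 (should be 0)
  u_3 · u_2 = 0 (should be 0)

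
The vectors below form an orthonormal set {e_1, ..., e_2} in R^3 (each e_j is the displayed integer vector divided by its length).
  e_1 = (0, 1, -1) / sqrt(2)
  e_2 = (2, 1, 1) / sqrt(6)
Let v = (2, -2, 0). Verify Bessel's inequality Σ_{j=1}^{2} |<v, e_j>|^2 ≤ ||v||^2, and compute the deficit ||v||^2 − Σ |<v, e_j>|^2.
Σ |<v, e_j>|^2 = 8/3; ||v||^2 = 8; deficit = 16/3

Write each e_j = u_j / sqrt(<u_j, u_j>) where u_j is the displayed integer vector. Then <v, e_j> = <v, u_j> / sqrt(<u_j, u_j>), so |<v, e_j>|^2 = <v, u_j>^2 / <u_j, u_j>.
Coefficients: <v, e_1> = -2/sqrt(2), <v, e_2> = 2/sqrt(6).
Square and sum: Σ |<v, e_j>|^2 = 8/3.
Compute ||v||^2 = v·v = 8.
Deficit = 8 − 8/3 = 16/3 ≥ 0, confirming Bessel's inequality. (The deficit equals ||v − Σ <v,e_j> e_j||^2, the squared distance from v to span{e_j}.)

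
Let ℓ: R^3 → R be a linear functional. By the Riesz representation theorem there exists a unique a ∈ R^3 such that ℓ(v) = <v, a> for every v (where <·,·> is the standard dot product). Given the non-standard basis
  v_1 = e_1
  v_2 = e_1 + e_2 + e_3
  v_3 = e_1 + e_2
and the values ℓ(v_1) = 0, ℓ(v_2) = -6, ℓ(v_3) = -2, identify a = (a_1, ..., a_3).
a = (0, -2, -4)

Write a = (a_1, ..., a_3) in the standard basis. For each basis vector v_i, ℓ(v_i) = <v_i, a> is a linear equation in the a_j's. Collect the n equations into a matrix system V a = ℓ, where row i of V is v_i (expressed in the standard basis). Since V is invertible (lower-triangular with 1s on the diagonal, up to permutation), solve by back-substitution:
  V =
[[1, 0, 0],
 [1, 1, 1],
 [1, 1, 0]]
  V a = (0, -6, -2)
Solving gives a = (0, -2, -4).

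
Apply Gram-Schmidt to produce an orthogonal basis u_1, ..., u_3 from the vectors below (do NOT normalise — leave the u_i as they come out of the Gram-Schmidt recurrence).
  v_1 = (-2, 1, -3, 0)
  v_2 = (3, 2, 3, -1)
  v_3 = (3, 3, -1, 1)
Orthogonal basis:
  u_1 = (-2, 1, -3, 0)
  u_2 = (8/7, 41/14, 3/14, -1)
  u_3 = (283/153, 8/153, -62/51, 307/153)

Apply the Gram-Schmidt recurrence
  u_1 = v_1
  u_i = v_i − Σ_{j<i} ((v_i · u_j) / (u_j · u_j)) · u_j.

Step by step this gives:
  u_1 = (-2, 1, -3, 0)
  u_2 = (8/7, 41/14, 3/14, -1)
  u_3 = (283/153, 8/153, -62/51, 307/153)

Orthogonality check:
  u_2 · u_1 = 0 (should be 0)
  u_3 · u_1 = 0 (should be 0)
  u_3 · u_2 = 0 (should be 0)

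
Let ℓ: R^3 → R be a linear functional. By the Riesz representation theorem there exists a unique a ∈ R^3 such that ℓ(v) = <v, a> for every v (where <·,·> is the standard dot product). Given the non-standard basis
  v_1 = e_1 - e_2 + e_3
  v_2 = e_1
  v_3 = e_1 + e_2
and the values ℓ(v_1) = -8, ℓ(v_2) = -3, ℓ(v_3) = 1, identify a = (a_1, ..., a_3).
a = (-3, 4, -1)

Write a = (a_1, ..., a_3) in the standard basis. For each basis vector v_i, ℓ(v_i) = <v_i, a> is a linear equation in the a_j's. Collect the n equations into a matrix system V a = ℓ, where row i of V is v_i (expressed in the standard basis). Since V is invertible (lower-triangular with 1s on the diagonal, up to permutation), solve by back-substitution:
  V =
[[1, -1, 1],
 [1, 0, 0],
 [1, 1, 0]]
  V a = (-8, -3, 1)
Solving gives a = (-3, 4, -1).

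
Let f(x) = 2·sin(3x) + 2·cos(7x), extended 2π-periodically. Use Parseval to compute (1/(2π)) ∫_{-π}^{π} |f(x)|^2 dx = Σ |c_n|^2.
Σ |c_n|^2 = 4

Expand |f|^2 and use orthogonality of {sin(nx), cos(mx)} on [-π, π]:
  ∫_{-π}^{π} sin(nx)^2 dx = π, ∫ cos(mx)^2 dx = π, and cross terms integrate to 0.
So ∫_{-π}^{π} f(x)^2 dx = 2^2 · π + 2^2 · π = (4 + 4)π.
Divide by 2π: (4 + 4)/2 = 4.
By Parseval, this equals Σ |c_n|^2.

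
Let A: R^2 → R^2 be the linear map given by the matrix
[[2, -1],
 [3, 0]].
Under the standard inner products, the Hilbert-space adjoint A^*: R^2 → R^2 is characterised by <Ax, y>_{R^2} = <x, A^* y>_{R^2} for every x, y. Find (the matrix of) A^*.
A^* = A^T =
[[2, 3],
 [-1, 0]]

For real matrices with standard dot products, the defining identity <Ax, y> = <x, A^* y> gives (Ax)^T y = x^T (A^*) y, i.e. x^T A^T y = x^T (A^*) y. Since this holds for all x, y, we must have A^* = A^T. Therefore
A^* =
[[2, 3],
 [-1, 0]].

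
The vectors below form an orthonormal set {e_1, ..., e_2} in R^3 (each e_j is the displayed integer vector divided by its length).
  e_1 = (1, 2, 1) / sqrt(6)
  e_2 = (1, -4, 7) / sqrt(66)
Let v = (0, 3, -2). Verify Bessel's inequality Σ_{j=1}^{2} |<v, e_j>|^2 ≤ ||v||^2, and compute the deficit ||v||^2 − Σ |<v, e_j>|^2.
Σ |<v, e_j>|^2 = 142/11; ||v||^2 = 13; deficit = 1/11

Write each e_j = u_j / sqrt(<u_j, u_j>) where u_j is the displayed integer vector. Then <v, e_j> = <v, u_j> / sqrt(<u_j, u_j>), so |<v, e_j>|^2 = <v, u_j>^2 / <u_j, u_j>.
Coefficients: <v, e_1> = 4/sqrt(6), <v, e_2> = -26/sqrt(66).
Square and sum: Σ |<v, e_j>|^2 = 142/11.
Compute ||v||^2 = v·v = 13.
Deficit = 13 − 142/11 = 1/11 ≥ 0, confirming Bessel's inequality. (The deficit equals ||v − Σ <v,e_j> e_j||^2, the squared distance from v to span{e_j}.)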